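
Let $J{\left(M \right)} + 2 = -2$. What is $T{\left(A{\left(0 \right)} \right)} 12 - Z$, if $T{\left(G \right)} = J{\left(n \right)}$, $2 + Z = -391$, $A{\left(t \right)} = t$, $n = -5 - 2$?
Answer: $345$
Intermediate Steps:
$n = -7$
$Z = -393$ ($Z = -2 - 391 = -393$)
$J{\left(M \right)} = -4$ ($J{\left(M \right)} = -2 - 2 = -4$)
$T{\left(G \right)} = -4$
$T{\left(A{\left(0 \right)} \right)} 12 - Z = \left(-4\right) 12 - -393 = -48 + 393 = 345$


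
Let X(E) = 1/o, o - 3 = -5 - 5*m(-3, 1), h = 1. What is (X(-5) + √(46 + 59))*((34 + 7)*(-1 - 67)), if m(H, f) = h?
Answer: 2788/7 - 2788*√105 ≈ -28170.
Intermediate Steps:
m(H, f) = 1
o = -7 (o = 3 + (-5 - 5*1) = 3 + (-5 - 5) = 3 - 10 = -7)
X(E) = -⅐ (X(E) = 1/(-7) = -⅐)
(X(-5) + √(46 + 59))*((34 + 7)*(-1 - 67)) = (-⅐ + √(46 + 59))*((34 + 7)*(-1 - 67)) = (-⅐ + √105)*(41*(-68)) = (-⅐ + √105)*(-2788) = 2788/7 - 2788*√105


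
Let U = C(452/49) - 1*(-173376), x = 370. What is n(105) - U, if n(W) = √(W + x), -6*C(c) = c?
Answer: -25486046/147 + 5*√19 ≈ -1.7335e+5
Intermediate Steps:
C(c) = -c/6
n(W) = √(370 + W) (n(W) = √(W + 370) = √(370 + W))
U = 25486046/147 (U = -226/(3*49) - 1*(-173376) = -226/(3*49) + 173376 = -⅙*452/49 + 173376 = -226/147 + 173376 = 25486046/147 ≈ 1.7337e+5)
n(105) - U = √(370 + 105) - 1*25486046/147 = √475 - 25486046/147 = 5*√19 - 25486046/147 = -25486046/147 + 5*√19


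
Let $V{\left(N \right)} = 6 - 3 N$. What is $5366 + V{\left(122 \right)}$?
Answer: $5006$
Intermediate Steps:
$5366 + V{\left(122 \right)} = 5366 + \left(6 - 366\right) = 5366 - 360 = 5006$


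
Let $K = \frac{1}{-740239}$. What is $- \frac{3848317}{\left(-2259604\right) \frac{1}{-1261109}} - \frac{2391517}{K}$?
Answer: $\frac{4000158895160761499}{2259604} \approx 1.7703 \cdot 10^{12}$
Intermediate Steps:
$K = - \frac{1}{740239} \approx -1.3509 \cdot 10^{-6}$
$- \frac{3848317}{\left(-2259604\right) \frac{1}{-1261109}} - \frac{2391517}{K} = - \frac{3848317}{\left(-2259604\right) \frac{1}{-1261109}} - \frac{2391517}{- \frac{1}{740239}} = - \frac{3848317}{\left(-2259604\right) \left(- \frac{1}{1261109}\right)} - -1770294152563 = - \frac{3848317}{\frac{2259604}{1261109}} + 1770294152563 = \left(-3848317\right) \frac{1261109}{2259604} + 1770294152563 = - \frac{4853147203553}{2259604} + 1770294152563 = \frac{4000158895160761499}{2259604}$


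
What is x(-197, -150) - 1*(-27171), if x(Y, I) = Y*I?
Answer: 56721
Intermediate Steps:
x(Y, I) = I*Y
x(-197, -150) - 1*(-27171) = -150*(-197) - 1*(-27171) = 29550 + 27171 = 56721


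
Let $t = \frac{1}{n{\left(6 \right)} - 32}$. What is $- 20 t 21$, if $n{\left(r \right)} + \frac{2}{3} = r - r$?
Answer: $\frac{90}{7} \approx 12.857$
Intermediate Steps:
$n{\left(r \right)} = - \frac{2}{3}$ ($n{\left(r \right)} = - \frac{2}{3} + \left(r - r\right) = - \frac{2}{3} + 0 = - \frac{2}{3}$)
$t = - \frac{3}{98}$ ($t = \frac{1}{- \frac{2}{3} - 32} = \frac{1}{- \frac{98}{3}} = - \frac{3}{98} \approx -0.030612$)
$- 20 t 21 = \left(-20\right) \left(- \frac{3}{98}\right) 21 = \frac{30}{49} \cdot 21 = \frac{90}{7}$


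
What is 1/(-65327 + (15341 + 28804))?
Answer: -1/21182 ≈ -4.7210e-5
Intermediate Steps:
1/(-65327 + (15341 + 28804)) = 1/(-65327 + 44145) = 1/(-21182) = -1/21182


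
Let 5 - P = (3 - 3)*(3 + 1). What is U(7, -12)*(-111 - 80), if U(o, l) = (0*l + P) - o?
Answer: 382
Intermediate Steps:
P = 5 (P = 5 - (3 - 3)*(3 + 1) = 5 - 0*4 = 5 - 1*0 = 5 + 0 = 5)
U(o, l) = 5 - o (U(o, l) = (0*l + 5) - o = (0 + 5) - o = 5 - o)
U(7, -12)*(-111 - 80) = (5 - 1*7)*(-111 - 80) = (5 - 7)*(-191) = -2*(-191) = 382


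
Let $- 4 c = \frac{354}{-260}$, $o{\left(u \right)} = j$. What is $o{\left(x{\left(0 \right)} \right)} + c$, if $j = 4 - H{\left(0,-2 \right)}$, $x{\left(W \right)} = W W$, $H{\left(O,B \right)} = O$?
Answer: $\frac{2257}{520} \approx 4.3404$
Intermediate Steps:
$x{\left(W \right)} = W^{2}$
$j = 4$ ($j = 4 - 0 = 4 + 0 = 4$)
$o{\left(u \right)} = 4$
$c = \frac{177}{520}$ ($c = - \frac{354 \frac{1}{-260}}{4} = - \frac{354 \left(- \frac{1}{260}\right)}{4} = \left(- \frac{1}{4}\right) \left(- \frac{177}{130}\right) = \frac{177}{520} \approx 0.34038$)
$o{\left(x{\left(0 \right)} \right)} + c = 4 + \frac{177}{520} = \frac{2257}{520}$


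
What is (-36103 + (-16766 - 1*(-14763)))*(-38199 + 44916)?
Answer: -255958002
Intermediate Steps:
(-36103 + (-16766 - 1*(-14763)))*(-38199 + 44916) = (-36103 + (-16766 + 14763))*6717 = (-36103 - 2003)*6717 = -38106*6717 = -255958002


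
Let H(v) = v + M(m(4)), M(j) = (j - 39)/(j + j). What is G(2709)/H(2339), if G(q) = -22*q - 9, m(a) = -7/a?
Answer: -834498/32909 ≈ -25.358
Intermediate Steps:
M(j) = (-39 + j)/(2*j) (M(j) = (-39 + j)/((2*j)) = (-39 + j)*(1/(2*j)) = (-39 + j)/(2*j))
H(v) = 163/14 + v (H(v) = v + (-39 - 7/4)/(2*((-7/4))) = v + (-39 - 7*¼)/(2*((-7*¼))) = v + (-39 - 7/4)/(2*(-7/4)) = v + (½)*(-4/7)*(-163/4) = v + 163/14 = 163/14 + v)
G(q) = -9 - 22*q
G(2709)/H(2339) = (-9 - 22*2709)/(163/14 + 2339) = (-9 - 59598)/(32909/14) = -59607*14/32909 = -834498/32909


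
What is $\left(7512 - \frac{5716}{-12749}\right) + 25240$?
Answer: $\frac{417560964}{12749} \approx 32752.0$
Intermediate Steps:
$\left(7512 - \frac{5716}{-12749}\right) + 25240 = \left(7512 - - \frac{5716}{12749}\right) + 25240 = \left(7512 + \frac{5716}{12749}\right) + 25240 = \frac{95776204}{12749} + 25240 = \frac{417560964}{12749}$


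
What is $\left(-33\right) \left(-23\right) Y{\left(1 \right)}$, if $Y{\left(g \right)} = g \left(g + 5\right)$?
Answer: $4554$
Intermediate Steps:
$Y{\left(g \right)} = g \left(5 + g\right)$
$\left(-33\right) \left(-23\right) Y{\left(1 \right)} = \left(-33\right) \left(-23\right) 1 \left(5 + 1\right) = 759 \cdot 1 \cdot 6 = 759 \cdot 6 = 4554$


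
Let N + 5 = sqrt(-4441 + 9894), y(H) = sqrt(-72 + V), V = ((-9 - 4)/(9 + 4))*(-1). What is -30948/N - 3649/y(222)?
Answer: -38685/1357 - 7737*sqrt(5453)/1357 + 3649*I*sqrt(71)/71 ≈ -449.54 + 433.06*I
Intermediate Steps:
V = 1 (V = -13/13*(-1) = -13*1/13*(-1) = -1*(-1) = 1)
y(H) = I*sqrt(71) (y(H) = sqrt(-72 + 1) = sqrt(-71) = I*sqrt(71))
N = -5 + sqrt(5453) (N = -5 + sqrt(-4441 + 9894) = -5 + sqrt(5453) ≈ 68.844)
-30948/N - 3649/y(222) = -30948/(-5 + sqrt(5453)) - 3649*(-I*sqrt(71)/71) = -30948/(-5 + sqrt(5453)) - (-3649)*I*sqrt(71)/71 = -30948/(-5 + sqrt(5453)) + 3649*I*sqrt(71)/71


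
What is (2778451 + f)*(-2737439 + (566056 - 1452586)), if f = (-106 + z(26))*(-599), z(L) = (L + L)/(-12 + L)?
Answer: -72037404364729/7 ≈ -1.0291e+13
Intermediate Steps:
z(L) = 2*L/(-12 + L) (z(L) = (2*L)/(-12 + L) = 2*L/(-12 + L))
f = 428884/7 (f = (-106 + 2*26/(-12 + 26))*(-599) = (-106 + 2*26/14)*(-599) = (-106 + 2*26*(1/14))*(-599) = (-106 + 26/7)*(-599) = -716/7*(-599) = 428884/7 ≈ 61269.)
(2778451 + f)*(-2737439 + (566056 - 1452586)) = (2778451 + 428884/7)*(-2737439 + (566056 - 1452586)) = 19878041*(-2737439 - 886530)/7 = (19878041/7)*(-3623969) = -72037404364729/7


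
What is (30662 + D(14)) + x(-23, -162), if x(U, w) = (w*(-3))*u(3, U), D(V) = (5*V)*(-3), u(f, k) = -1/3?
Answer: 30290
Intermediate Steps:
u(f, k) = -⅓ (u(f, k) = -1*⅓ = -⅓)
D(V) = -15*V
x(U, w) = w (x(U, w) = (w*(-3))*(-⅓) = -3*w*(-⅓) = w)
(30662 + D(14)) + x(-23, -162) = (30662 - 15*14) - 162 = (30662 - 210) - 162 = 30452 - 162 = 30290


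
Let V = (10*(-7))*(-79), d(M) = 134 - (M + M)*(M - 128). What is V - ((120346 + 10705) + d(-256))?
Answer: 70953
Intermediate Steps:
d(M) = 134 - 2*M*(-128 + M)
V = 5530 (V = -70*(-79) = 5530)
V - ((120346 + 10705) + d(-256)) = 5530 - ((120346 + 10705) + (134 - 2*(-256)² + 256*(-256))) = 5530 - (131051 + (134 - 2*65536 - 65536)) = 5530 - (131051 + (134 - 131072 - 65536)) = 5530 - (131051 - 196474) = 5530 - 1*(-65423) = 5530 + 65423 = 70953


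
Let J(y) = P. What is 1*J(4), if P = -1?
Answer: -1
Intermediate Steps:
J(y) = -1
1*J(4) = 1*(-1) = -1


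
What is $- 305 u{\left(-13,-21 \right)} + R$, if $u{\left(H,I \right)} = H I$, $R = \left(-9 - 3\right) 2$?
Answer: $-83289$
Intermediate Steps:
$R = -24$ ($R = \left(-9 - 3\right) 2 = \left(-12\right) 2 = -24$)
$- 305 u{\left(-13,-21 \right)} + R = - 305 \left(\left(-13\right) \left(-21\right)\right) - 24 = \left(-305\right) 273 - 24 = -83265 - 24 = -83289$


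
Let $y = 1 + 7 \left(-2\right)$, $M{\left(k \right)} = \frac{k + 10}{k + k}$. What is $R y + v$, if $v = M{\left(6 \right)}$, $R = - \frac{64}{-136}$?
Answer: $- \frac{244}{51} \approx -4.7843$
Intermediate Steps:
$M{\left(k \right)} = \frac{10 + k}{2 k}$
$y = -13$ ($y = 1 - 14 = -13$)
$R = \frac{8}{17}$ ($R = \left(-64\right) \left(- \frac{1}{136}\right) = \frac{8}{17} \approx 0.47059$)
$v = \frac{4}{3}$ ($v = \frac{10 + 6}{2 \cdot 6} = \frac{1}{2} \cdot \frac{1}{6} \cdot 16 = \frac{4}{3} \approx 1.3333$)
$R y + v = \frac{8}{17} \left(-13\right) + \frac{4}{3} = - \frac{104}{17} + \frac{4}{3} = - \frac{244}{51}$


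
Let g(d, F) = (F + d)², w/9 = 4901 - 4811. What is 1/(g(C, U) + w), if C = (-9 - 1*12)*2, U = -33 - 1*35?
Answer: 1/12910 ≈ 7.7459e-5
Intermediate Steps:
U = -68 (U = -33 - 35 = -68)
w = 810 (w = 9*(4901 - 4811) = 9*90 = 810)
C = -42 (C = (-9 - 12)*2 = -21*2 = -42)
1/(g(C, U) + w) = 1/((-68 - 42)² + 810) = 1/((-110)² + 810) = 1/(12100 + 810) = 1/12910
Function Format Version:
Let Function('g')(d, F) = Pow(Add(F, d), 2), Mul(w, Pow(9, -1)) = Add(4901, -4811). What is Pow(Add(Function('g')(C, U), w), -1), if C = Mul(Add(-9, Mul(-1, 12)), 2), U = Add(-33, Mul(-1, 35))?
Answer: Rational(1, 12910) ≈ 7.7459e-5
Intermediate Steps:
U = -68 (U = Add(-33, -35) = -68)
w = 810 (w = Mul(9, Add(4901, -4811)) = Mul(9, 90) = 810)
C = -42 (C = Mul(Add(-9, -12), 2) = Mul(-21, 2) = -42)
Pow(Add(Function('g')(C, U), w), -1) = Pow(Add(Pow(Add(-68, -42), 2), 810), -1) = Pow(Add(Pow(-110, 2), 810), -1) = Pow(Add(12100, 810), -1) = Pow(12910, -1) = Rational(1, 12910)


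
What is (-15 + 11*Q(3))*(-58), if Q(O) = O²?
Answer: -4872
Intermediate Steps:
(-15 + 11*Q(3))*(-58) = (-15 + 11*3²)*(-58) = (-15 + 11*9)*(-58) = (-15 + 99)*(-58) = 84*(-58) = -4872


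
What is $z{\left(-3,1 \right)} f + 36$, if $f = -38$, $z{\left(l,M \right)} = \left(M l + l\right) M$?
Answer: $264$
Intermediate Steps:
$z{\left(l,M \right)} = M \left(l + M l\right)$ ($z{\left(l,M \right)} = \left(l + M l\right) M = M \left(l + M l\right)$)
$z{\left(-3,1 \right)} f + 36 = 1 \left(-3\right) \left(1 + 1\right) \left(-38\right) + 36 = 1 \left(-3\right) 2 \left(-38\right) + 36 = \left(-6\right) \left(-38\right) + 36 = 228 + 36 = 264$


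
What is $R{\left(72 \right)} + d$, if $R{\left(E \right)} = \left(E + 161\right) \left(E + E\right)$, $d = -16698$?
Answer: $16854$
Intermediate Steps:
$R{\left(E \right)} = 2 E \left(161 + E\right)$ ($R{\left(E \right)} = \left(161 + E\right) 2 E = 2 E \left(161 + E\right)$)
$R{\left(72 \right)} + d = 2 \cdot 72 \left(161 + 72\right) - 16698 = 2 \cdot 72 \cdot 233 - 16698 = 33552 - 16698 = 16854$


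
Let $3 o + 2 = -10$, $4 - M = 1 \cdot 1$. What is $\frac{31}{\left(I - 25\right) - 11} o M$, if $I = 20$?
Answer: $\frac{93}{4} \approx 23.25$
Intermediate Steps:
$M = 3$ ($M = 4 - 1 \cdot 1 = 4 - 1 = 3$)
$o = -4$ ($o = - \frac{2}{3} + \frac{1}{3} \left(-10\right) = - \frac{2}{3} - \frac{10}{3} = -4$)
$\frac{31}{\left(I - 25\right) - 11} o M = \frac{31}{\left(20 - 25\right) - 11} \left(\left(-4\right) 3\right) = \frac{31}{-5 - 11} \left(-12\right) = \frac{31}{-16} \left(-12\right) = 31 \left(- \frac{1}{16}\right) \left(-12\right) = \left(- \frac{31}{16}\right) \left(-12\right) = \frac{93}{4}$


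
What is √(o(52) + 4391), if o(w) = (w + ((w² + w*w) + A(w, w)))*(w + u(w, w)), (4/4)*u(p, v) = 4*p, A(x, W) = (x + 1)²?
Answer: √2154331 ≈ 1467.8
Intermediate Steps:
A(x, W) = (1 + x)²
u(p, v) = 4*p
o(w) = 5*w*(w + (1 + w)² + 2*w²) (o(w) = (w + ((w² + w*w) + (1 + w)²))*(w + 4*w) = (w + ((w² + w²) + (1 + w)²))*(5*w) = (w + (2*w² + (1 + w)²))*(5*w) = (w + ((1 + w)² + 2*w²))*(5*w) = (w + (1 + w)² + 2*w²)*(5*w) = 5*w*(w + (1 + w)² + 2*w²))
√(o(52) + 4391) = √(5*52*(1 + 3*52 + 3*52²) + 4391) = √(5*52*(1 + 156 + 3*2704) + 4391) = √(5*52*(1 + 156 + 8112) + 4391) = √(5*52*8269 + 4391) = √(2149940 + 4391) = √2154331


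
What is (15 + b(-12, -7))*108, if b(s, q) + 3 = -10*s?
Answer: 14256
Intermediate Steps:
b(s, q) = -3 - 10*s
(15 + b(-12, -7))*108 = (15 + (-3 - 10*(-12)))*108 = (15 + (-3 + 120))*108 = (15 + 117)*108 = 132*108 = 14256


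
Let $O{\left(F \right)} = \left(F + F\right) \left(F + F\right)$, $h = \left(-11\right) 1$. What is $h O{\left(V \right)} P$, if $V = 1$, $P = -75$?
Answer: $3300$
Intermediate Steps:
$h = -11$
$O{\left(F \right)} = 4 F^{2}$ ($O{\left(F \right)} = 2 F 2 F = 4 F^{2}$)
$h O{\left(V \right)} P = - 11 \cdot 4 \cdot 1^{2} \left(-75\right) = - 11 \cdot 4 \cdot 1 \left(-75\right) = \left(-11\right) 4 \left(-75\right) = \left(-44\right) \left(-75\right) = 3300$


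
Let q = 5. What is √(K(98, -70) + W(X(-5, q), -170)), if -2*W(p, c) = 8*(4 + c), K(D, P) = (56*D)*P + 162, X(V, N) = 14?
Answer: I*√383334 ≈ 619.14*I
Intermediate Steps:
K(D, P) = 162 + 56*D*P (K(D, P) = 56*D*P + 162 = 162 + 56*D*P)
W(p, c) = -16 - 4*c (W(p, c) = -4*(4 + c) = -(32 + 8*c)/2 = -16 - 4*c)
√(K(98, -70) + W(X(-5, q), -170)) = √((162 + 56*98*(-70)) + (-16 - 4*(-170))) = √((162 - 384160) + (-16 + 680)) = √(-383998 + 664) = √(-383334) = I*√383334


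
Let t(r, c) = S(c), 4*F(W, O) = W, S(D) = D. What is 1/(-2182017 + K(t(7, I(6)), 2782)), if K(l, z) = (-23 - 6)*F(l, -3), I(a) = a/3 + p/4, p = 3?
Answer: -16/34912591 ≈ -4.5829e-7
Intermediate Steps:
F(W, O) = W/4
I(a) = ¾ + a/3 (I(a) = a/3 + 3/4 = a*(⅓) + 3*(¼) = a/3 + ¾ = ¾ + a/3)
t(r, c) = c
K(l, z) = -29*l/4 (K(l, z) = (-23 - 6)*(l/4) = -29*l/4)
1/(-2182017 + K(t(7, I(6)), 2782)) = 1/(-2182017 - 29*(¾ + (⅓)*6)/4) = 1/(-2182017 - 29*(¾ + 2)/4) = 1/(-2182017 - 29/4*11/4) = 1/(-2182017 - 319/16) = 1/(-34912591/16) = -16/34912591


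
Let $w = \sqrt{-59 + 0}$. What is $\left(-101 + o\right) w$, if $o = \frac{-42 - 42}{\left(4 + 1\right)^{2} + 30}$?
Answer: $- \frac{5639 i \sqrt{59}}{55} \approx - 787.53 i$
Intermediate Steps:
$o = - \frac{84}{55}$ ($o = - \frac{84}{5^{2} + 30} = - \frac{84}{25 + 30} = - \frac{84}{55} \approx -1.5273$)
$w = i \sqrt{59}$ ($w = \sqrt{-59} = i \sqrt{59} \approx 7.6811 i$)
$\left(-101 + o\right) w = \left(-101 - \frac{84}{55}\right) i \sqrt{59} = - \frac{5639 i \sqrt{59}}{55}$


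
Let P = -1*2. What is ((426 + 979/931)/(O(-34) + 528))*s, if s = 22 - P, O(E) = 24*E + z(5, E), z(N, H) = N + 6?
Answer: -9542040/257887 ≈ -37.001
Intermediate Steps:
z(N, H) = 6 + N
P = -2
O(E) = 11 + 24*E (O(E) = 24*E + (6 + 5) = 24*E + 11 = 11 + 24*E)
s = 24 (s = 22 - 1*(-2) = 22 + 2 = 24)
((426 + 979/931)/(O(-34) + 528))*s = ((426 + 979/931)/((11 + 24*(-34)) + 528))*24 = ((426 + 979*(1/931))/((11 - 816) + 528))*24 = ((426 + 979/931)/(-805 + 528))*24 = ((397585/931)/(-277))*24 = ((397585/931)*(-1/277))*24 = -397585/257887*24 = -9542040/257887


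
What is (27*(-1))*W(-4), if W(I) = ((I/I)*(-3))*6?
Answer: 486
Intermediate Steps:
W(I) = -18 (W(I) = (1*(-3))*6 = -3*6 = -18)
(27*(-1))*W(-4) = (27*(-1))*(-18) = -27*(-18) = 486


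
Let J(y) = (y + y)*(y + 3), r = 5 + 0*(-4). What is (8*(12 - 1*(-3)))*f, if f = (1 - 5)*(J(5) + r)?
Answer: -40800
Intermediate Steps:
r = 5 (r = 5 + 0 = 5)
J(y) = 2*y*(3 + y) (J(y) = (2*y)*(3 + y) = 2*y*(3 + y))
f = -340 (f = (1 - 5)*(2*5*(3 + 5) + 5) = -4*(2*5*8 + 5) = -4*(80 + 5) = -4*85 = -340)
(8*(12 - 1*(-3)))*f = (8*(12 - 1*(-3)))*(-340) = (8*(12 + 3))*(-340) = (8*15)*(-340) = 120*(-340) = -40800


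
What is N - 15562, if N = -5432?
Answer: -20994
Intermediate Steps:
N - 15562 = -5432 - 15562 = -20994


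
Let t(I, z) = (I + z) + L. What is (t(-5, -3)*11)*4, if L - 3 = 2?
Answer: -132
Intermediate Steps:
L = 5 (L = 3 + 2 = 5)
t(I, z) = 5 + I + z (t(I, z) = (I + z) + 5 = 5 + I + z)
(t(-5, -3)*11)*4 = ((5 - 5 - 3)*11)*4 = -3*11*4 = -33*4 = -132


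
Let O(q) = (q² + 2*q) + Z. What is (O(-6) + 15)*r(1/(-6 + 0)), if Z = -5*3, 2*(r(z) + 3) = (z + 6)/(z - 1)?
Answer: -132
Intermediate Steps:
r(z) = -3 + (6 + z)/(2*(-1 + z)) (r(z) = -3 + ((z + 6)/(z - 1))/2 = -3 + ((6 + z)/(-1 + z))/2 = -3 + (6 + z)/(2*(-1 + z)))
Z = -15
O(q) = -15 + q² + 2*q (O(q) = (q² + 2*q) - 15 = -15 + q² + 2*q)
(O(-6) + 15)*r(1/(-6 + 0)) = ((-15 + (-6)² + 2*(-6)) + 15)*((12 - 5/(-6 + 0))/(2*(-1 + 1/(-6 + 0)))) = ((-15 + 36 - 12) + 15)*((12 - 5/(-6))/(2*(-1 + 1/(-6)))) = (9 + 15)*((12 - 5*(-⅙))/(2*(-1 - ⅙))) = 24*((12 + ⅚)/(2*(-7/6))) = 24*((½)*(-6/7)*(77/6)) = 24*(-11/2) = -132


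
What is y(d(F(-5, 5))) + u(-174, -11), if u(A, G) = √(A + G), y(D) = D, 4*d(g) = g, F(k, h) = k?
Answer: -5/4 + I*√185 ≈ -1.25 + 13.601*I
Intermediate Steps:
d(g) = g/4
y(d(F(-5, 5))) + u(-174, -11) = (¼)*(-5) + √(-174 - 11) = -5/4 + √(-185) = -5/4 + I*√185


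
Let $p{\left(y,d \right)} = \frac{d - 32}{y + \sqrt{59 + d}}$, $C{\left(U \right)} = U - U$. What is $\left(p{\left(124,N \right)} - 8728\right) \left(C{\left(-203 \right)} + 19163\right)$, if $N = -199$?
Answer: $\frac{19163 \left(- 17456 \sqrt{35} + 1082503 i\right)}{2 \left(\sqrt{35} - 62 i\right)} \approx -1.6729 \cdot 10^{8} + 3375.7 i$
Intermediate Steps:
$C{\left(U \right)} = 0$
$p{\left(y,d \right)} = \frac{-32 + d}{y + \sqrt{59 + d}}$
$\left(p{\left(124,N \right)} - 8728\right) \left(C{\left(-203 \right)} + 19163\right) = \left(\frac{-32 - 199}{124 + \sqrt{59 - 199}} - 8728\right) \left(0 + 19163\right) = \left(\frac{1}{124 + \sqrt{-140}} \left(-231\right) - 8728\right) 19163 = \left(\frac{1}{124 + 2 i \sqrt{35}} \left(-231\right) - 8728\right) 19163 = \left(- \frac{231}{124 + 2 i \sqrt{35}} - 8728\right) 19163 = \left(-8728 - \frac{231}{124 + 2 i \sqrt{35}}\right) 19163 = -167254664 - \frac{4426653}{124 + 2 i \sqrt{35}}$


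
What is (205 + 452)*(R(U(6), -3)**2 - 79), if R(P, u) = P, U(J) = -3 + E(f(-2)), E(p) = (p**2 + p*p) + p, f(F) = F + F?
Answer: 358722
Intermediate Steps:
f(F) = 2*F
E(p) = p + 2*p**2 (E(p) = (p**2 + p**2) + p = 2*p**2 + p = p + 2*p**2)
U(J) = 25 (U(J) = -3 + (2*(-2))*(1 + 2*(2*(-2))) = -3 - 4*(1 + 2*(-4)) = -3 - 4*(1 - 8) = -3 - 4*(-7) = -3 + 28 = 25)
(205 + 452)*(R(U(6), -3)**2 - 79) = (205 + 452)*(25**2 - 79) = 657*(625 - 79) = 657*546 = 358722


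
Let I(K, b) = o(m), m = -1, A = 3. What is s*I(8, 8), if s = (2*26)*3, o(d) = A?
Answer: 468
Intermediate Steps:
o(d) = 3
I(K, b) = 3
s = 156 (s = 52*3 = 156)
s*I(8, 8) = 156*3 = 468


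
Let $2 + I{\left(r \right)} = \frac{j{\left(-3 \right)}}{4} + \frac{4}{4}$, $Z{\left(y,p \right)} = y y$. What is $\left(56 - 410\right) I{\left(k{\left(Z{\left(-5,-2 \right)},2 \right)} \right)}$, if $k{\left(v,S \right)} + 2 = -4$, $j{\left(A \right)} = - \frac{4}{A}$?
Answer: $236$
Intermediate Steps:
$Z{\left(y,p \right)} = y^{2}$
$k{\left(v,S \right)} = -6$ ($k{\left(v,S \right)} = -2 - 4 = -6$)
$I{\left(r \right)} = - \frac{2}{3}$ ($I{\left(r \right)} = -2 + \left(\frac{\left(-4\right) \frac{1}{-3}}{4} + \frac{4}{4}\right) = -2 + \left(\left(-4\right) \left(- \frac{1}{3}\right) \frac{1}{4} + 4 \cdot \frac{1}{4}\right) = -2 + \left(\frac{4}{3} \cdot \frac{1}{4} + 1\right) = -2 + \left(\frac{1}{3} + 1\right) = -2 + \frac{4}{3} = - \frac{2}{3}$)
$\left(56 - 410\right) I{\left(k{\left(Z{\left(-5,-2 \right)},2 \right)} \right)} = \left(56 - 410\right) \left(- \frac{2}{3}\right) = \left(-354\right) \left(- \frac{2}{3}\right) = 236$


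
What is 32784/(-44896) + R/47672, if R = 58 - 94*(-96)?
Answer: -18048959/33441908 ≈ -0.53971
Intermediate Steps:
R = 9082 (R = 58 + 9024 = 9082)
32784/(-44896) + R/47672 = 32784/(-44896) + 9082/47672 = 32784*(-1/44896) + 9082*(1/47672) = -2049/2806 + 4541/23836 = -18048959/33441908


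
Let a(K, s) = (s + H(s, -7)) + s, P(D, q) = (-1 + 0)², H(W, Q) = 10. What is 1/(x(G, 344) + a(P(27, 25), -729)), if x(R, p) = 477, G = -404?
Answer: -1/971 ≈ -0.0010299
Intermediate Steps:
P(D, q) = 1 (P(D, q) = (-1)² = 1)
a(K, s) = 10 + 2*s (a(K, s) = (s + 10) + s = (10 + s) + s = 10 + 2*s)
1/(x(G, 344) + a(P(27, 25), -729)) = 1/(477 + (10 + 2*(-729))) = 1/(477 + (10 - 1458)) = 1/(477 - 1448) = 1/(-971) = -1/971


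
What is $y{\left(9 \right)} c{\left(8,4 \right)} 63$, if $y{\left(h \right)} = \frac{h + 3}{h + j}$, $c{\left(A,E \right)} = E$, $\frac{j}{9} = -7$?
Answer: $-56$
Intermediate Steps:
$j = -63$ ($j = 9 \left(-7\right) = -63$)
$y{\left(h \right)} = \frac{3 + h}{-63 + h}$ ($y{\left(h \right)} = \frac{h + 3}{h - 63} = \frac{3 + h}{-63 + h}$)
$y{\left(9 \right)} c{\left(8,4 \right)} 63 = \frac{3 + 9}{-63 + 9} \cdot 4 \cdot 63 = \frac{1}{-54} \cdot 12 \cdot 4 \cdot 63 = \left(- \frac{1}{54}\right) 12 \cdot 4 \cdot 63 = \left(- \frac{2}{9}\right) 4 \cdot 63 = \left(- \frac{8}{9}\right) 63 = -56$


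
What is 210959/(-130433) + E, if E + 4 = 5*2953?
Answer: 1925110554/130433 ≈ 14759.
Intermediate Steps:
E = 14761 (E = -4 + 5*2953 = -4 + 14765 = 14761)
210959/(-130433) + E = 210959/(-130433) + 14761 = 210959*(-1/130433) + 14761 = -210959/130433 + 14761 = 1925110554/130433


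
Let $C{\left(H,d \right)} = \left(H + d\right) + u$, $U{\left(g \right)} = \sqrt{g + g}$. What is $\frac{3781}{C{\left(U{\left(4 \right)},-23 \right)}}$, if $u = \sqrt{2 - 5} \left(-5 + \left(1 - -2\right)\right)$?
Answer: $\frac{3781}{-23 + 2 \sqrt{2} - 2 i \sqrt{3}} \approx -182.07 + 31.268 i$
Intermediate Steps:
$U{\left(g \right)} = \sqrt{2} \sqrt{g}$ ($U{\left(g \right)} = \sqrt{2 g} = \sqrt{2} \sqrt{g}$)
$u = - 2 i \sqrt{3}$ ($u = \sqrt{-3} \left(-5 + \left(1 + 2\right)\right) = i \sqrt{3} \left(-5 + 3\right) = i \sqrt{3} \left(-2\right) = - 2 i \sqrt{3} \approx - 3.4641 i$)
$C{\left(H,d \right)} = H + d - 2 i \sqrt{3}$ ($C{\left(H,d \right)} = \left(H + d\right) - 2 i \sqrt{3} = H + d - 2 i \sqrt{3}$)
$\frac{3781}{C{\left(U{\left(4 \right)},-23 \right)}} = \frac{3781}{\sqrt{2} \sqrt{4} - 23 - 2 i \sqrt{3}} = \frac{3781}{\sqrt{2} \cdot 2 - 23 - 2 i \sqrt{3}} = \frac{3781}{2 \sqrt{2} - 23 - 2 i \sqrt{3}} = \frac{3781}{-23 + 2 \sqrt{2} - 2 i \sqrt{3}}$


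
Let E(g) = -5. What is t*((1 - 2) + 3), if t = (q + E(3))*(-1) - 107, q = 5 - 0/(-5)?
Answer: -214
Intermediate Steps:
q = 5 (q = 5 - 0*(-1)/5 = 5 - 1*0 = 5 + 0 = 5)
t = -107 (t = (5 - 5)*(-1) - 107 = 0*(-1) - 107 = 0 - 107 = -107)
t*((1 - 2) + 3) = -107*((1 - 2) + 3) = -107*(-1 + 3) = -107*2 = -214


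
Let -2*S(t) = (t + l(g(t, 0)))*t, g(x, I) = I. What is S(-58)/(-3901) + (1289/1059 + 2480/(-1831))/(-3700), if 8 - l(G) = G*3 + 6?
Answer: 11652275749261/27987362877300 ≈ 0.41634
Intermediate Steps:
l(G) = 2 - 3*G (l(G) = 8 - (G*3 + 6) = 8 - (3*G + 6) = 8 - (6 + 3*G) = 8 + (-6 - 3*G) = 2 - 3*G)
S(t) = -t*(2 + t)/2 (S(t) = -(t + (2 - 3*0))*t/2 = -(t + (2 + 0))*t/2 = -(t + 2)*t/2 = -(2 + t)*t/2 = -t*(2 + t)/2)
S(-58)/(-3901) + (1289/1059 + 2480/(-1831))/(-3700) = -½*(-58)*(2 - 58)/(-3901) + (1289/1059 + 2480/(-1831))/(-3700) = -½*(-58)*(-56)*(-1/3901) + (1289*(1/1059) + 2480*(-1/1831))*(-1/3700) = -1624*(-1/3901) + (1289/1059 - 2480/1831)*(-1/3700) = 1624/3901 - 266161/1939029*(-1/3700) = 1624/3901 + 266161/7174407300 = 11652275749261/27987362877300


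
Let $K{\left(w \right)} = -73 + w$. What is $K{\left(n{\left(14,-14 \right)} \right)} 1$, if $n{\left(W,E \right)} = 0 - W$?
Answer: $-87$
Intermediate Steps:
$n{\left(W,E \right)} = - W$
$K{\left(n{\left(14,-14 \right)} \right)} 1 = \left(-73 - 14\right) 1 = \left(-87\right) 1 = -87$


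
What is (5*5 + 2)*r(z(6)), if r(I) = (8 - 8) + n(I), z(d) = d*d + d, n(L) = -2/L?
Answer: -9/7 ≈ -1.2857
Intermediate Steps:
z(d) = d + d² (z(d) = d² + d = d + d²)
r(I) = -2/I (r(I) = (8 - 8) - 2/I = 0 - 2/I = -2/I)
(5*5 + 2)*r(z(6)) = (5*5 + 2)*(-2*1/(6*(1 + 6))) = (25 + 2)*(-2/(6*7)) = 27*(-2/42) = 27*(-2*1/42) = 27*(-1/21) = -9/7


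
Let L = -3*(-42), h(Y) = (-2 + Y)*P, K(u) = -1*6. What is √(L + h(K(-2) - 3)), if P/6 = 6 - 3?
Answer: 6*I*√2 ≈ 8.4853*I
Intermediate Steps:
P = 18 (P = 6*(6 - 3) = 6*3 = 18)
K(u) = -6
h(Y) = -36 + 18*Y (h(Y) = (-2 + Y)*18 = -36 + 18*Y)
L = 126
√(L + h(K(-2) - 3)) = √(126 + (-36 + 18*(-6 - 3))) = √(126 + (-36 + 18*(-9))) = √(126 + (-36 - 162)) = √(126 - 198) = √(-72) = 6*I*√2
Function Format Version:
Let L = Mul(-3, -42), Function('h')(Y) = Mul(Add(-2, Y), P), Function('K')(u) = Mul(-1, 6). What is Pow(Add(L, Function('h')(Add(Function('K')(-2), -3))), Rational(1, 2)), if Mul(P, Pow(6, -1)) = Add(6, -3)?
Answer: Mul(6, I, Pow(2, Rational(1, 2))) ≈ Mul(8.4853, I)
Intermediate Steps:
P = 18 (P = Mul(6, Add(6, -3)) = Mul(6, 3) = 18)
Function('K')(u) = -6
Function('h')(Y) = Add(-36, Mul(18, Y)) (Function('h')(Y) = Mul(Add(-2, Y), 18) = Add(-36, Mul(18, Y)))
L = 126
Pow(Add(L, Function('h')(Add(Function('K')(-2), -3))), Rational(1, 2)) = Pow(Add(126, Add(-36, Mul(18, Add(-6, -3)))), Rational(1, 2)) = Pow(Add(126, Add(-36, Mul(18, -9))), Rational(1, 2)) = Pow(Add(126, Add(-36, -162)), Rational(1, 2)) = Pow(Add(126, -198), Rational(1, 2)) = Pow(-72, Rational(1, 2)) = Mul(6, I, Pow(2, Rational(1, 2)))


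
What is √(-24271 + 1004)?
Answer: I*√23267 ≈ 152.54*I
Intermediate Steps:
√(-24271 + 1004) = √(-23267) = I*√23267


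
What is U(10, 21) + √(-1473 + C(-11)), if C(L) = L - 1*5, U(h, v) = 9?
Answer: 9 + I*√1489 ≈ 9.0 + 38.588*I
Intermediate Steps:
C(L) = -5 + L (C(L) = L - 5 = -5 + L)
U(10, 21) + √(-1473 + C(-11)) = 9 + √(-1473 + (-5 - 11)) = 9 + √(-1473 - 16) = 9 + √(-1489) = 9 + I*√1489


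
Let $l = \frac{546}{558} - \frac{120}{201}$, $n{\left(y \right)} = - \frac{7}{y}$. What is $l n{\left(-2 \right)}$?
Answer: $\frac{16639}{12462} \approx 1.3352$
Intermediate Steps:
$l = \frac{2377}{6231}$ ($l = 546 \cdot \frac{1}{558} - \frac{40}{67} = \frac{91}{93} - \frac{40}{67} = \frac{2377}{6231} \approx 0.38148$)
$l n{\left(-2 \right)} = \frac{2377 \left(- \frac{7}{-2}\right)}{6231} = \frac{2377 \left(\left(-7\right) \left(- \frac{1}{2}\right)\right)}{6231} = \frac{2377}{6231} \cdot \frac{7}{2} = \frac{16639}{12462}$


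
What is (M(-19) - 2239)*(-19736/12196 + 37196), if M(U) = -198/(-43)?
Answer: -10895903367930/131107 ≈ -8.3107e+7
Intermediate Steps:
M(U) = 198/43 (M(U) = -198*(-1/43) = 198/43)
(M(-19) - 2239)*(-19736/12196 + 37196) = (198/43 - 2239)*(-19736/12196 + 37196) = -96079*(-19736*1/12196 + 37196)/43 = -96079*(-4934/3049 + 37196)/43 = -96079/43*113405670/3049 = -10895903367930/131107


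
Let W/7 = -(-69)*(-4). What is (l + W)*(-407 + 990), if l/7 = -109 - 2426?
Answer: -11471691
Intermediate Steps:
l = -17745 (l = 7*(-109 - 2426) = 7*(-2535) = -17745)
W = -1932 (W = 7*(-(-69)*(-4)) = 7*(-69*4) = 7*(-276) = -1932)
(l + W)*(-407 + 990) = (-17745 - 1932)*(-407 + 990) = -19677*583 = -11471691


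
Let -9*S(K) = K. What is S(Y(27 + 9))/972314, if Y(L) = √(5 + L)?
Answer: -√41/8750826 ≈ -7.3172e-7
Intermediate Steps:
S(K) = -K/9
S(Y(27 + 9))/972314 = -√(5 + (27 + 9))/9/972314 = -√(5 + 36)/9*(1/972314) = -√41/9*(1/972314) = -√41/8750826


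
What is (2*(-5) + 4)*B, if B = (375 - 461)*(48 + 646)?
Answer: 358104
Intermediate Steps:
B = -59684 (B = -86*694 = -59684)
(2*(-5) + 4)*B = (2*(-5) + 4)*(-59684) = (-10 + 4)*(-59684) = -6*(-59684) = 358104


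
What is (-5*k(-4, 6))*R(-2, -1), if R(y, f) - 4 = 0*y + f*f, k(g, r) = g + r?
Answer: -50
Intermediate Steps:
R(y, f) = 4 + f**2 (R(y, f) = 4 + (0*y + f*f) = 4 + (0 + f**2) = 4 + f**2)
(-5*k(-4, 6))*R(-2, -1) = (-5*(-4 + 6))*(4 + (-1)**2) = (-5*2)*(4 + 1) = -10*5 = -50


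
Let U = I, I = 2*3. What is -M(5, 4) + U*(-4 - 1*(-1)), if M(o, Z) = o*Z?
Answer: -38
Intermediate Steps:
M(o, Z) = Z*o
I = 6
U = 6
-M(5, 4) + U*(-4 - 1*(-1)) = -4*5 + 6*(-4 - 1*(-1)) = -1*20 + 6*(-4 + 1) = -20 + 6*(-3) = -20 - 18 = -38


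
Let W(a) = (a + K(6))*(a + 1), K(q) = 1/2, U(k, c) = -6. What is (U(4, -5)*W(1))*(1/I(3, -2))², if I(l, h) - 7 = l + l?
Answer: -18/169 ≈ -0.10651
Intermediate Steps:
I(l, h) = 7 + 2*l (I(l, h) = 7 + (l + l) = 7 + 2*l)
K(q) = ½
W(a) = (1 + a)*(½ + a) (W(a) = (a + ½)*(a + 1) = (½ + a)*(1 + a) = (1 + a)*(½ + a))
(U(4, -5)*W(1))*(1/I(3, -2))² = (-6*(½ + 1² + (3/2)*1))*(1/(7 + 2*3))² = (-6*(½ + 1 + 3/2))*(1/(7 + 6))² = (-6*3)*(1/13)² = -18*(1/13)² = -18*1/169 = -18/169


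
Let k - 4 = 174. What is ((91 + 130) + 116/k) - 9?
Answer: 18926/89 ≈ 212.65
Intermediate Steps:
k = 178 (k = 4 + 174 = 178)
((91 + 130) + 116/k) - 9 = ((91 + 130) + 116/178) - 9 = (221 + 116*(1/178)) - 9 = (221 + 58/89) - 9 = 19727/89 - 9 = 18926/89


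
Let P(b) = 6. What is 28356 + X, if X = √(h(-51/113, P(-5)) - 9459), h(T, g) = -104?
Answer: 28356 + I*√9563 ≈ 28356.0 + 97.791*I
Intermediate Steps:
X = I*√9563 (X = √(-104 - 9459) = √(-9563) = I*√9563 ≈ 97.791*I)
28356 + X = 28356 + I*√9563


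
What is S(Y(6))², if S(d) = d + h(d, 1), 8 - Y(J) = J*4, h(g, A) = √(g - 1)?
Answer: (16 - I*√17)² ≈ 239.0 - 131.94*I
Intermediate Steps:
h(g, A) = √(-1 + g)
Y(J) = 8 - 4*J (Y(J) = 8 - J*4 = 8 - 4*J)
S(d) = d + √(-1 + d)
S(Y(6))² = ((8 - 4*6) + √(-1 + (8 - 4*6)))² = ((8 - 24) + √(-1 + (8 - 24)))² = (-16 + √(-1 - 16))² = (-16 + √(-17))² = (-16 + I*√17)²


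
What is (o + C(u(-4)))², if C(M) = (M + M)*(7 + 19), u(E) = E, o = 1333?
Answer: 1265625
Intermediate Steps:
C(M) = 52*M (C(M) = (2*M)*26 = 52*M)
(o + C(u(-4)))² = (1333 + 52*(-4))² = (1333 - 208)² = 1125² = 1265625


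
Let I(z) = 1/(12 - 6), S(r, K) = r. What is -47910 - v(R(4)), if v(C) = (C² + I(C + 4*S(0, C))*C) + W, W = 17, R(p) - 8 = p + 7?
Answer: -289747/6 ≈ -48291.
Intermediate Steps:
R(p) = 15 + p (R(p) = 8 + (p + 7) = 8 + (7 + p) = 15 + p)
I(z) = ⅙ (I(z) = 1/6 = ⅙)
v(C) = 17 + C² + C/6 (v(C) = (C² + C/6) + 17 = 17 + C² + C/6)
-47910 - v(R(4)) = -47910 - (17 + (15 + 4)² + (15 + 4)/6) = -47910 - (17 + 19² + (⅙)*19) = -47910 - (17 + 361 + 19/6) = -47910 - 1*2287/6 = -47910 - 2287/6 = -289747/6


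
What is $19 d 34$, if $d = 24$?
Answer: $15504$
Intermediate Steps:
$19 d 34 = 19 \cdot 24 \cdot 34 = 456 \cdot 34 = 15504$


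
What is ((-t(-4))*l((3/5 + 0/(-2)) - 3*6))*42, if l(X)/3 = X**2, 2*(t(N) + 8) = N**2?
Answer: 0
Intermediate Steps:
t(N) = -8 + N**2/2
l(X) = 3*X**2
((-t(-4))*l((3/5 + 0/(-2)) - 3*6))*42 = ((-(-8 + (1/2)*(-4)**2))*(3*((3/5 + 0/(-2)) - 3*6)**2))*42 = ((-(-8 + (1/2)*16))*(3*((3*(1/5) + 0*(-1/2)) - 18)**2))*42 = ((-(-8 + 8))*(3*((3/5 + 0) - 18)**2))*42 = ((-1*0)*(3*(3/5 - 18)**2))*42 = (0*(3*(-87/5)**2))*42 = (0*(3*(7569/25)))*42 = (0*(22707/25))*42 = 0*42 = 0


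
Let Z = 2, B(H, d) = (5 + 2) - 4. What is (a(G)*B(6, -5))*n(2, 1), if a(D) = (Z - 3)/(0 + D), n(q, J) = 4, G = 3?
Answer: -4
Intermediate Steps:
B(H, d) = 3 (B(H, d) = 7 - 4 = 3)
a(D) = -1/D (a(D) = (2 - 3)/(0 + D) = -1/D)
(a(G)*B(6, -5))*n(2, 1) = (-1/3*3)*4 = (-1*1/3*3)*4 = -1/3*3*4 = -1*4 = -4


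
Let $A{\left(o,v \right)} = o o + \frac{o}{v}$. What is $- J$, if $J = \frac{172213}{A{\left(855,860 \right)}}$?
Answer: $- \frac{29620636}{125736471} \approx -0.23558$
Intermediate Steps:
$A{\left(o,v \right)} = o^{2} + \frac{o}{v}$
$J = \frac{29620636}{125736471}$ ($J = \frac{172213}{855^{2} + \frac{855}{860}} = \frac{172213}{731025 + 855 \cdot \frac{1}{860}} = \frac{172213}{731025 + \frac{171}{172}} = \frac{172213}{\frac{125736471}{172}} = 172213 \cdot \frac{172}{125736471} = \frac{29620636}{125736471} \approx 0.23558$)
$- J = \left(-1\right) \frac{29620636}{125736471} = - \frac{29620636}{125736471}$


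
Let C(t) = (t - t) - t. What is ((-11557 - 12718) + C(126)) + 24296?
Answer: -105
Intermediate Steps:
C(t) = -t (C(t) = 0 - t = -t)
((-11557 - 12718) + C(126)) + 24296 = ((-11557 - 12718) - 1*126) + 24296 = (-24275 - 126) + 24296 = -24401 + 24296 = -105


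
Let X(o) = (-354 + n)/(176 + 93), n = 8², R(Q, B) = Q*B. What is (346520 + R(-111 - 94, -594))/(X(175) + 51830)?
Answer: 12597001/1394198 ≈ 9.0353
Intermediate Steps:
R(Q, B) = B*Q
n = 64
X(o) = -290/269 (X(o) = (-354 + 64)/(176 + 93) = -290/269)
(346520 + R(-111 - 94, -594))/(X(175) + 51830) = (346520 - 594*(-111 - 94))/(-290/269 + 51830) = (346520 - 594*(-205))/(13941980/269) = (346520 + 121770)*(269/13941980) = 468290*(269/13941980) = 12597001/1394198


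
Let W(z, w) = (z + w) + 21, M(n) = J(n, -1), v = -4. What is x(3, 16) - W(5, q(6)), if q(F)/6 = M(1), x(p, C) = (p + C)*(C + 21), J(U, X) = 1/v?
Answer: 1357/2 ≈ 678.50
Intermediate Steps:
J(U, X) = -1/4 (J(U, X) = 1/(-4) = -1/4)
M(n) = -1/4
x(p, C) = (21 + C)*(C + p) (x(p, C) = (C + p)*(21 + C) = (21 + C)*(C + p))
q(F) = -3/2 (q(F) = 6*(-1/4) = -3/2)
W(z, w) = 21 + w + z (W(z, w) = (w + z) + 21 = 21 + w + z)
x(3, 16) - W(5, q(6)) = (16**2 + 21*16 + 21*3 + 16*3) - (21 - 3/2 + 5) = (256 + 336 + 63 + 48) - 1*49/2 = 703 - 49/2 = 1357/2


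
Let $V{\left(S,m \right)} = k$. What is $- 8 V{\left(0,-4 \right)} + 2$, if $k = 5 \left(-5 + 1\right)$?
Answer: $162$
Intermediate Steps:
$k = -20$ ($k = 5 \left(-4\right) = -20$)
$V{\left(S,m \right)} = -20$
$- 8 V{\left(0,-4 \right)} + 2 = \left(-8\right) \left(-20\right) + 2 = 160 + 2 = 162$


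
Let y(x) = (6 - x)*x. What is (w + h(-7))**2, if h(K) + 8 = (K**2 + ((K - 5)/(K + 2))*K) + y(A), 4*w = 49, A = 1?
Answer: 687241/400 ≈ 1718.1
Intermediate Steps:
w = 49/4 (w = (1/4)*49 = 49/4 ≈ 12.250)
y(x) = x*(6 - x)
h(K) = -3 + K**2 + K*(-5 + K)/(2 + K) (h(K) = -8 + ((K**2 + ((K - 5)/(K + 2))*K) + 1*(6 - 1*1)) = -8 + ((K**2 + ((-5 + K)/(2 + K))*K) + 1*(6 - 1)) = -8 + ((K**2 + ((-5 + K)/(2 + K))*K) + 1*5) = -8 + ((K**2 + K*(-5 + K)/(2 + K)) + 5) = -8 + (5 + K**2 + K*(-5 + K)/(2 + K)) = -3 + K**2 + K*(-5 + K)/(2 + K))
(w + h(-7))**2 = (49/4 + (-6 + (-7)**3 - 8*(-7) + 3*(-7)**2)/(2 - 7))**2 = (49/4 + (-6 - 343 + 56 + 3*49)/(-5))**2 = (49/4 - (-6 - 343 + 56 + 147)/5)**2 = (49/4 - 1/5*(-146))**2 = (49/4 + 146/5)**2 = (829/20)**2 = 687241/400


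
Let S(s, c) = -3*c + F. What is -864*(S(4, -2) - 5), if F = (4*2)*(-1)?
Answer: 6048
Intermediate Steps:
F = -8 (F = 8*(-1) = -8)
S(s, c) = -8 - 3*c (S(s, c) = -3*c - 8 = -8 - 3*c)
-864*(S(4, -2) - 5) = -864*((-8 - 3*(-2)) - 5) = -864*((-8 + 6) - 5) = -864*(-2 - 5) = -864*(-7) = -144*(-42) = 6048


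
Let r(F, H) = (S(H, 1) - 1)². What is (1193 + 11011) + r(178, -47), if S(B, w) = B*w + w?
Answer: 14413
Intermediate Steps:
S(B, w) = w + B*w
r(F, H) = H² (r(F, H) = (1*(1 + H) - 1)² = ((1 + H) - 1)² = H²)
(1193 + 11011) + r(178, -47) = (1193 + 11011) + (-47)² = 12204 + 2209 = 14413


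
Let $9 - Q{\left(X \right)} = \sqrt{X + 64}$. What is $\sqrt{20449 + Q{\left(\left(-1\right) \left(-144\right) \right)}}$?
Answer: $\sqrt{20458 - 4 \sqrt{13}} \approx 142.98$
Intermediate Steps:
$Q{\left(X \right)} = 9 - \sqrt{64 + X}$ ($Q{\left(X \right)} = 9 - \sqrt{X + 64} = 9 - \sqrt{64 + X}$)
$\sqrt{20449 + Q{\left(\left(-1\right) \left(-144\right) \right)}} = \sqrt{20449 + \left(9 - \sqrt{64 - -144}\right)} = \sqrt{20449 + \left(9 - \sqrt{64 + 144}\right)} = \sqrt{20449 + \left(9 - \sqrt{208}\right)} = \sqrt{20449 + \left(9 - 4 \sqrt{13}\right)} = \sqrt{20458 - 4 \sqrt{13}}$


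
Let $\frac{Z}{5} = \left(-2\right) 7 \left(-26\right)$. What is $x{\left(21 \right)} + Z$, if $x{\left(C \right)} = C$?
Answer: $1841$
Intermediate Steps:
$Z = 1820$ ($Z = 5 \left(-2\right) 7 \left(-26\right) = 5 \left(\left(-14\right) \left(-26\right)\right) = 5 \cdot 364 = 1820$)
$x{\left(21 \right)} + Z = 21 + 1820 = 1841$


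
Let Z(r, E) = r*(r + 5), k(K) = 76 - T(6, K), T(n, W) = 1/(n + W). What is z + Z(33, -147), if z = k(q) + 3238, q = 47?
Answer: 242103/53 ≈ 4568.0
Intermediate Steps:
T(n, W) = 1/(W + n)
k(K) = 76 - 1/(6 + K) (k(K) = 76 - 1/(K + 6) = 76 - 1/(6 + K))
Z(r, E) = r*(5 + r)
z = 175641/53 (z = (455 + 76*47)/(6 + 47) + 3238 = (455 + 3572)/53 + 3238 = (1/53)*4027 + 3238 = 4027/53 + 3238 = 175641/53 ≈ 3314.0)
z + Z(33, -147) = 175641/53 + 33*(5 + 33) = 175641/53 + 33*38 = 175641/53 + 1254 = 242103/53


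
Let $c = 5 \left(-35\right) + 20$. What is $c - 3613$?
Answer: $-3768$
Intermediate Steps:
$c = -155$ ($c = -175 + 20 = -155$)
$c - 3613 = -155 - 3613 = -3768$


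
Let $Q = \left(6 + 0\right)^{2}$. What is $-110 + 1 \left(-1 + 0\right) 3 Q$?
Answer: $-218$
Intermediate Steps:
$Q = 36$ ($Q = 6^{2} = 36$)
$-110 + 1 \left(-1 + 0\right) 3 Q = -110 + 1 \left(-1 + 0\right) 3 \cdot 36 = -110 + 1 \left(-1\right) 3 \cdot 36 = -110 + \left(-1\right) 3 \cdot 36 = -110 - 108 = -218$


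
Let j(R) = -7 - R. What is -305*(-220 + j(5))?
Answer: 70760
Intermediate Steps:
-305*(-220 + j(5)) = -305*(-220 + (-7 - 1*5)) = -305*(-220 + (-7 - 5)) = -305*(-220 - 12) = -305*(-232) = 70760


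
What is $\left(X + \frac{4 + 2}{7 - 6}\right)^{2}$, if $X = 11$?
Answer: $289$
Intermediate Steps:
$\left(X + \frac{4 + 2}{7 - 6}\right)^{2} = \left(11 + \frac{4 + 2}{7 - 6}\right)^{2} = \left(11 + \frac{6}{1}\right)^{2} = \left(11 + 6 \cdot 1\right)^{2} = \left(11 + 6\right)^{2} = 17^{2} = 289$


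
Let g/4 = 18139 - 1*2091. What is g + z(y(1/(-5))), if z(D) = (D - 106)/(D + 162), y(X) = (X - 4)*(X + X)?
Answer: 65667764/1023 ≈ 64191.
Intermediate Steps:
y(X) = 2*X*(-4 + X) (y(X) = (-4 + X)*(2*X) = 2*X*(-4 + X))
g = 64192 (g = 4*(18139 - 1*2091) = 4*(18139 - 2091) = 4*16048 = 64192)
z(D) = (-106 + D)/(162 + D)
g + z(y(1/(-5))) = 64192 + (-106 + 2*(-4 + 1/(-5))/(-5))/(162 + 2*(-4 + 1/(-5))/(-5)) = 64192 + (-106 + 2*(-⅕)*(-4 - ⅕))/(162 + 2*(-⅕)*(-4 - ⅕)) = 64192 + (-106 + 2*(-⅕)*(-21/5))/(162 + 2*(-⅕)*(-21/5)) = 64192 + (-106 + 42/25)/(162 + 42/25) = 64192 - 2608/25/(4092/25) = 64192 + (25/4092)*(-2608/25) = 64192 - 652/1023 = 65667764/1023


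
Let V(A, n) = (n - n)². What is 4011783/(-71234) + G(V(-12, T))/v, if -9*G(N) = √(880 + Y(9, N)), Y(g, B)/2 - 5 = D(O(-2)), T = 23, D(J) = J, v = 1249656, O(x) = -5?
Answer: -4011783/71234 - √55/2811726 ≈ -56.318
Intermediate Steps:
Y(g, B) = 0 (Y(g, B) = 10 + 2*(-5) = 10 - 10 = 0)
V(A, n) = 0 (V(A, n) = 0² = 0)
G(N) = -4*√55/9 (G(N) = -√(880 + 0)/9 = -4*√55/9)
4011783/(-71234) + G(V(-12, T))/v = 4011783/(-71234) - 4*√55/9/1249656 = 4011783*(-1/71234) - 4*√55/9*(1/1249656) = -4011783/71234 - √55/2811726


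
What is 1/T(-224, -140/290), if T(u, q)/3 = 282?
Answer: 1/846 ≈ 0.0011820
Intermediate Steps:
T(u, q) = 846 (T(u, q) = 3*282 = 846)
1/T(-224, -140/290) = 1/846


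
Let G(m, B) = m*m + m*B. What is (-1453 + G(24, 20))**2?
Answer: 157609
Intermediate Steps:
G(m, B) = m**2 + B*m
(-1453 + G(24, 20))**2 = (-1453 + 24*(20 + 24))**2 = (-1453 + 24*44)**2 = (-1453 + 1056)**2 = (-397)**2 = 157609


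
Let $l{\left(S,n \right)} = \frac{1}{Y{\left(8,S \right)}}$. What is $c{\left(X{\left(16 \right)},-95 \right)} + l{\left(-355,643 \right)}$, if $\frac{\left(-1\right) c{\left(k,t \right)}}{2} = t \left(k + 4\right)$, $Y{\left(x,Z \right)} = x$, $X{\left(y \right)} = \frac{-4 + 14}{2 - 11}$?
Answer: $\frac{39529}{72} \approx 549.01$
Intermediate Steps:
$X{\left(y \right)} = - \frac{10}{9}$ ($X{\left(y \right)} = \frac{10}{-9} = 10 \left(- \frac{1}{9}\right) = - \frac{10}{9}$)
$c{\left(k,t \right)} = - 2 t \left(4 + k\right)$ ($c{\left(k,t \right)} = - 2 t \left(k + 4\right) = - 2 t \left(4 + k\right)$)
$l{\left(S,n \right)} = \frac{1}{8}$
$c{\left(X{\left(16 \right)},-95 \right)} + l{\left(-355,643 \right)} = \left(-2\right) \left(-95\right) \left(4 - \frac{10}{9}\right) + \frac{1}{8} = \left(-2\right) \left(-95\right) \frac{26}{9} + \frac{1}{8} = \frac{4940}{9} + \frac{1}{8} = \frac{39529}{72}$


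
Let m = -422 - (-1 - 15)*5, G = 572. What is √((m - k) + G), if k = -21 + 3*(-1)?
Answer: √254 ≈ 15.937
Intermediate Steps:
k = -24 (k = -21 - 3 = -24)
m = -342 (m = -422 - (-16)*5 = -422 - 1*(-80) = -422 + 80 = -342)
√((m - k) + G) = √((-342 - 1*(-24)) + 572) = √((-342 + 24) + 572) = √(-318 + 572) = √254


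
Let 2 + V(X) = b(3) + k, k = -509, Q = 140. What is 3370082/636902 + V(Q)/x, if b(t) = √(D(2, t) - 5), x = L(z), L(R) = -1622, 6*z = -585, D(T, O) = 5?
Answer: 2895864963/516527522 ≈ 5.6064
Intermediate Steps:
z = -195/2 (z = (⅙)*(-585) = -195/2 ≈ -97.500)
x = -1622
b(t) = 0 (b(t) = √(5 - 5) = √0 = 0)
V(X) = -511 (V(X) = -2 + (0 - 509) = -2 - 509 = -511)
3370082/636902 + V(Q)/x = 3370082/636902 - 511/(-1622) = 3370082*(1/636902) - 511*(-1/1622) = 1685041/318451 + 511/1622 = 2895864963/516527522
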